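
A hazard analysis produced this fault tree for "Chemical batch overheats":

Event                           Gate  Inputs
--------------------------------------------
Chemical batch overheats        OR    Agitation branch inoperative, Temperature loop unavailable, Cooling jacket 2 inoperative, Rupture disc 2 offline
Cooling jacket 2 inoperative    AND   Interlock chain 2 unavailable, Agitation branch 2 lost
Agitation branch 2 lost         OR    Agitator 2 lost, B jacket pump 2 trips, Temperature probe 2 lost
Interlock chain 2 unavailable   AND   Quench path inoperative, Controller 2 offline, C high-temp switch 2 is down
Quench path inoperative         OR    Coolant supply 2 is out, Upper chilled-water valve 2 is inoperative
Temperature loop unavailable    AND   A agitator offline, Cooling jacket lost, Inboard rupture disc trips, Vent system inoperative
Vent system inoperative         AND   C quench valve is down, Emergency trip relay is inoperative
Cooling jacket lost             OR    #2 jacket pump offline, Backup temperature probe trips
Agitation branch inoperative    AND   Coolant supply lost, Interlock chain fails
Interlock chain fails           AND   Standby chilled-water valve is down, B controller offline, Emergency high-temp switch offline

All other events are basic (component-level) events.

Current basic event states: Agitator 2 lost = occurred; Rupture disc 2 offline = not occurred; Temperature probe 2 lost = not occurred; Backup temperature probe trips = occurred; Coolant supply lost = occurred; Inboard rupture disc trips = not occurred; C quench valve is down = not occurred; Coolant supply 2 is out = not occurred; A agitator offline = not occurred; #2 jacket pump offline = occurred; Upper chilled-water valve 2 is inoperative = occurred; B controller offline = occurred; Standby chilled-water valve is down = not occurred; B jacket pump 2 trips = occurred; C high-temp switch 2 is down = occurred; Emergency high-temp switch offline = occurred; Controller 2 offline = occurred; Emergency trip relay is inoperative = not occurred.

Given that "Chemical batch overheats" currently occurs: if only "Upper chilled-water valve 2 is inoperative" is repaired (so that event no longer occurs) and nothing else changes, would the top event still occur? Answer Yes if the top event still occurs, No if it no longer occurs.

Counterfactual: set "Upper chilled-water valve 2 is inoperative" to not occurred.
Interlock chain fails [AND]: Standby chilled-water valve is down=not, B controller offline=occurs, Emergency high-temp switch offline=occurs → not all inputs occur → does not occur.
Agitation branch inoperative [AND]: Coolant supply lost=occurs, Interlock chain fails=not → not all inputs occur → does not occur.
Cooling jacket lost [OR]: #2 jacket pump offline=occurs, Backup temperature probe trips=occurs → at least one input occurs → occurs.
Vent system inoperative [AND]: C quench valve is down=not, Emergency trip relay is inoperative=not → not all inputs occur → does not occur.
Temperature loop unavailable [AND]: A agitator offline=not, Cooling jacket lost=occurs, Inboard rupture disc trips=not, Vent system inoperative=not → not all inputs occur → does not occur.
Quench path inoperative [OR]: Coolant supply 2 is out=not, Upper chilled-water valve 2 is inoperative=not → no input occurs → does not occur.
Interlock chain 2 unavailable [AND]: Quench path inoperative=not, Controller 2 offline=occurs, C high-temp switch 2 is down=occurs → not all inputs occur → does not occur.
Agitation branch 2 lost [OR]: Agitator 2 lost=occurs, B jacket pump 2 trips=occurs, Temperature probe 2 lost=not → at least one input occurs → occurs.
Cooling jacket 2 inoperative [AND]: Interlock chain 2 unavailable=not, Agitation branch 2 lost=occurs → not all inputs occur → does not occur.
Chemical batch overheats [OR]: Agitation branch inoperative=not, Temperature loop unavailable=not, Cooling jacket 2 inoperative=not, Rupture disc 2 offline=not → no input occurs → does not occur.

No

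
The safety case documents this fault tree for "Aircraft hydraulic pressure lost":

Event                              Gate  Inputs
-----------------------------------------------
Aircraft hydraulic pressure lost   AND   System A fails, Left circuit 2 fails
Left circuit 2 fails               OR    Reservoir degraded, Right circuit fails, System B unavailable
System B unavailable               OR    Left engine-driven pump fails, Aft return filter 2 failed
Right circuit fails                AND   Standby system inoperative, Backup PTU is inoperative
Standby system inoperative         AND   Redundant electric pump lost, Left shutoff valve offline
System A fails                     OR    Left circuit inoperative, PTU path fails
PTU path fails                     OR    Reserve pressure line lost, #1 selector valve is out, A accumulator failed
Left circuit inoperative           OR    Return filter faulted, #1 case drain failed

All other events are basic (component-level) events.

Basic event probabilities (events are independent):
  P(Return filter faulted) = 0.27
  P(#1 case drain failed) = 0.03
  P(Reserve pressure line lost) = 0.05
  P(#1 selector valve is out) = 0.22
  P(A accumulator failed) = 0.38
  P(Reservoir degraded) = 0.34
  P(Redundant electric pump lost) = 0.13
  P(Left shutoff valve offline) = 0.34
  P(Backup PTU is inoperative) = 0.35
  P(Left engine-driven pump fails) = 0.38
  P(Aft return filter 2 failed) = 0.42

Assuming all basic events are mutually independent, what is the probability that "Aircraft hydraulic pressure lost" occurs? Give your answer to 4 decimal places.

P(Left circuit inoperative) [OR] = 1 − (1−0.27) × (1−0.03) = 0.291900
P(PTU path fails) [OR] = 1 − (1−0.05) × (1−0.22) × (1−0.38) = 0.540580
P(System A fails) [OR] = 1 − (1−0.291900) × (1−0.540580) = 0.674685
P(Standby system inoperative) [AND] = 0.13 × 0.34 = 0.044200
P(Right circuit fails) [AND] = 0.044200 × 0.35 = 0.015470
P(System B unavailable) [OR] = 1 − (1−0.38) × (1−0.42) = 0.640400
P(Left circuit 2 fails) [OR] = 1 − (1−0.34) × (1−0.015470) × (1−0.640400) = 0.766336
P(Aircraft hydraulic pressure lost) [AND] = 0.674685 × 0.766336 = 0.517035
Rounded to 4 decimal places: P(Aircraft hydraulic pressure lost) ≈ 0.5170.

0.5170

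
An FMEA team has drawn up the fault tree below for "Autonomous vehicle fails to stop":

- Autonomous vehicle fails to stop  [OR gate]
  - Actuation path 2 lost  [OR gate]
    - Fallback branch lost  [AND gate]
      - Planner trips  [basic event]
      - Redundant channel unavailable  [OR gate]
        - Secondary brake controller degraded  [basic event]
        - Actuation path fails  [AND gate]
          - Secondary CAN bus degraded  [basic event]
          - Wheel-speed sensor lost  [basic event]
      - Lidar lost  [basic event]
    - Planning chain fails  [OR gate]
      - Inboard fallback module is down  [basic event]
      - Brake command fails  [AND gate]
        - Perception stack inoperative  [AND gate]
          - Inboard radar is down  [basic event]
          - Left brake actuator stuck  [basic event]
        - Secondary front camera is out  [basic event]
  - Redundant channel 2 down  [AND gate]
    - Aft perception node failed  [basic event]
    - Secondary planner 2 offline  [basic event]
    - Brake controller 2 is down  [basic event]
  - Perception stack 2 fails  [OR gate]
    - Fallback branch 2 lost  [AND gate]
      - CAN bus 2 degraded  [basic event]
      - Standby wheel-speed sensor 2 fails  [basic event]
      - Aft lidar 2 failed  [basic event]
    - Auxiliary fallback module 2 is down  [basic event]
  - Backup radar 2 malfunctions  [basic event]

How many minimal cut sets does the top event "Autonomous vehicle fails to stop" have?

8

Actuation path fails [AND]: one cut set from each child combined → 1 × 1 = 1 cut set(s).
Redundant channel unavailable [OR]: union of children's cut sets → 2 cut set(s).
Fallback branch lost [AND]: one cut set from each child combined → 1 × 2 × 1 = 2 cut set(s).
Perception stack inoperative [AND]: one cut set from each child combined → 1 × 1 = 1 cut set(s).
Brake command fails [AND]: one cut set from each child combined → 1 × 1 = 1 cut set(s).
Planning chain fails [OR]: union of children's cut sets → 2 cut set(s).
Actuation path 2 lost [OR]: union of children's cut sets → 4 cut set(s).
Redundant channel 2 down [AND]: one cut set from each child combined → 1 × 1 × 1 = 1 cut set(s).
Fallback branch 2 lost [AND]: one cut set from each child combined → 1 × 1 × 1 = 1 cut set(s).
Perception stack 2 fails [OR]: union of children's cut sets → 2 cut set(s).
Autonomous vehicle fails to stop [OR]: union of children's cut sets → 8 cut set(s).
Minimal cut sets: {Lidar lost, Planner trips, Secondary brake controller degraded}; {Lidar lost, Planner trips, Secondary CAN bus degraded, Wheel-speed sensor lost}; {Inboard fallback module is down}; {Inboard radar is down, Left brake actuator stuck, Secondary front camera is out}; {Aft perception node failed, Brake controller 2 is down, Secondary planner 2 offline}; {Aft lidar 2 failed, CAN bus 2 degraded, Standby wheel-speed sensor 2 fails}; {Auxiliary fallback module 2 is down}; {Backup radar 2 malfunctions}.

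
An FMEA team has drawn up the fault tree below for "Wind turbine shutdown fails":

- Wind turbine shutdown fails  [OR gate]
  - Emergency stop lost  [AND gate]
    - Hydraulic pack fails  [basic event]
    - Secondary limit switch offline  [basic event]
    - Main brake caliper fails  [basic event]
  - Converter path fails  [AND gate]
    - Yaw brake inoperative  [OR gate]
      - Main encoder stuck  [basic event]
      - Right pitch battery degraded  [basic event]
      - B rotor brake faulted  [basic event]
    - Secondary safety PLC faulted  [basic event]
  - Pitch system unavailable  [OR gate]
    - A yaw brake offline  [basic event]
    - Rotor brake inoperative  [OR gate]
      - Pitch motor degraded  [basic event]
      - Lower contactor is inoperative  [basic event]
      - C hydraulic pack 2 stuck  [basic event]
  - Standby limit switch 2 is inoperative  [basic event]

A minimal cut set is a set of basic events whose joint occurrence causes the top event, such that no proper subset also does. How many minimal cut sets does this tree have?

Emergency stop lost [AND]: one cut set from each child combined → 1 × 1 × 1 = 1 cut set(s).
Yaw brake inoperative [OR]: union of children's cut sets → 3 cut set(s).
Converter path fails [AND]: one cut set from each child combined → 3 × 1 = 3 cut set(s).
Rotor brake inoperative [OR]: union of children's cut sets → 3 cut set(s).
Pitch system unavailable [OR]: union of children's cut sets → 4 cut set(s).
Wind turbine shutdown fails [OR]: union of children's cut sets → 9 cut set(s).
Minimal cut sets: {Hydraulic pack fails, Main brake caliper fails, Secondary limit switch offline}; {Main encoder stuck, Secondary safety PLC faulted}; {Right pitch battery degraded, Secondary safety PLC faulted}; {B rotor brake faulted, Secondary safety PLC faulted}; {A yaw brake offline}; {Pitch motor degraded}; {Lower contactor is inoperative}; {C hydraulic pack 2 stuck}; {Standby limit switch 2 is inoperative}.

9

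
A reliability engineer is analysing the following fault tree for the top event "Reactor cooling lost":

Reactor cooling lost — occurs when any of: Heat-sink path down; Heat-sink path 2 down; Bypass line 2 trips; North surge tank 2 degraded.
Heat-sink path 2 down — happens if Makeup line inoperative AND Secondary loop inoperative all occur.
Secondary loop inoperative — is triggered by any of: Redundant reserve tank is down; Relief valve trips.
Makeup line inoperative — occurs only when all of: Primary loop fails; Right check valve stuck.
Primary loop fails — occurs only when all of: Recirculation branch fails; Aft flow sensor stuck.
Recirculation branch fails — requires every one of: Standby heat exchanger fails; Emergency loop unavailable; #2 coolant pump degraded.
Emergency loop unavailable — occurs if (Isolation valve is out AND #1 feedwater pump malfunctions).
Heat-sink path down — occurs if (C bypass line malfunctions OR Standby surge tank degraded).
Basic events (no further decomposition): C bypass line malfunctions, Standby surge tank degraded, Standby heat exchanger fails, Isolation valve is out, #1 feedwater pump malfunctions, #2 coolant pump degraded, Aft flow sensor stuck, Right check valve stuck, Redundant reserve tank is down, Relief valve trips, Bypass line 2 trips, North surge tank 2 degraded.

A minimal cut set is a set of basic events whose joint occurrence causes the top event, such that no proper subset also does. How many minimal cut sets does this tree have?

6

Heat-sink path down [OR]: union of children's cut sets → 2 cut set(s).
Emergency loop unavailable [AND]: one cut set from each child combined → 1 × 1 = 1 cut set(s).
Recirculation branch fails [AND]: one cut set from each child combined → 1 × 1 × 1 = 1 cut set(s).
Primary loop fails [AND]: one cut set from each child combined → 1 × 1 = 1 cut set(s).
Makeup line inoperative [AND]: one cut set from each child combined → 1 × 1 = 1 cut set(s).
Secondary loop inoperative [OR]: union of children's cut sets → 2 cut set(s).
Heat-sink path 2 down [AND]: one cut set from each child combined → 1 × 2 = 2 cut set(s).
Reactor cooling lost [OR]: union of children's cut sets → 6 cut set(s).
Minimal cut sets: {C bypass line malfunctions}; {Standby surge tank degraded}; {#1 feedwater pump malfunctions, #2 coolant pump degraded, Aft flow sensor stuck, Isolation valve is out, Redundant reserve tank is down, Right check valve stuck, Standby heat exchanger fails}; {#1 feedwater pump malfunctions, #2 coolant pump degraded, Aft flow sensor stuck, Isolation valve is out, Relief valve trips, Right check valve stuck, Standby heat exchanger fails}; {Bypass line 2 trips}; {North surge tank 2 degraded}.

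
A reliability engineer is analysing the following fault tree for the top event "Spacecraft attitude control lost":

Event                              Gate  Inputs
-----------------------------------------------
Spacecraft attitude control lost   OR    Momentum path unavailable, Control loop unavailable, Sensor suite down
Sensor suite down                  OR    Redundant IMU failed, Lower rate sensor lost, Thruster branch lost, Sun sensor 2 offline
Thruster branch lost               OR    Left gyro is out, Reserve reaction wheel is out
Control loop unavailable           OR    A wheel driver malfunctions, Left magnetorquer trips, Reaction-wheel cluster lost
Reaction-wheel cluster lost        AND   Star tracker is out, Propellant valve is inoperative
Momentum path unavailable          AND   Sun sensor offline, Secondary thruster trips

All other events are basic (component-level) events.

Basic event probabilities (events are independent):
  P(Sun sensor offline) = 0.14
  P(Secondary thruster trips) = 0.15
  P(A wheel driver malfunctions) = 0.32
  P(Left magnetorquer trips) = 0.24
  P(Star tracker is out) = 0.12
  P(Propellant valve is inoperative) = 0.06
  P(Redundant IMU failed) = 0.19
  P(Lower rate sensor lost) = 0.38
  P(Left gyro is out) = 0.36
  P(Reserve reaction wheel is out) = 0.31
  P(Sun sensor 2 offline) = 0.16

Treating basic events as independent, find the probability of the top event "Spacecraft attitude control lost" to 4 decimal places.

0.9064

P(Momentum path unavailable) [AND] = 0.14 × 0.15 = 0.021000
P(Reaction-wheel cluster lost) [AND] = 0.12 × 0.06 = 0.007200
P(Control loop unavailable) [OR] = 1 − (1−0.32) × (1−0.24) × (1−0.007200) = 0.486921
P(Thruster branch lost) [OR] = 1 − (1−0.36) × (1−0.31) = 0.558400
P(Sensor suite down) [OR] = 1 − (1−0.19) × (1−0.38) × (1−0.558400) × (1−0.16) = 0.813712
P(Spacecraft attitude control lost) [OR] = 1 − (1−0.021000) × (1−0.486921) × (1−0.813712) = 0.906427
Rounded to 4 decimal places: P(Spacecraft attitude control lost) ≈ 0.9064.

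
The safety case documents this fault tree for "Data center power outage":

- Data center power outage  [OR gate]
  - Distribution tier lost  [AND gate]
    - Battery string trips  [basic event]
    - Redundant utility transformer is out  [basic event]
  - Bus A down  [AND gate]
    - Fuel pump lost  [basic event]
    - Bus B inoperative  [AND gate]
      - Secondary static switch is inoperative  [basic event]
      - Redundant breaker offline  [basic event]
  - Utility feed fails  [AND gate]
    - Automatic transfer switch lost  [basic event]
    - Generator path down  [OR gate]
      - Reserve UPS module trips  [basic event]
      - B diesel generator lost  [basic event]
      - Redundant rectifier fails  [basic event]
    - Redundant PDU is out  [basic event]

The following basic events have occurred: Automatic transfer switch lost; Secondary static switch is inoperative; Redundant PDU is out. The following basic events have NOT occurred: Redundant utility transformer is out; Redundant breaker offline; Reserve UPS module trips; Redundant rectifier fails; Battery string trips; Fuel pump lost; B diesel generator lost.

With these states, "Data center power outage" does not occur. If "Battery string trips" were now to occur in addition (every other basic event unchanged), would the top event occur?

No

Counterfactual: set "Battery string trips" to occurred.
Distribution tier lost [AND]: Battery string trips=occurs, Redundant utility transformer is out=not → not all inputs occur → does not occur.
Bus B inoperative [AND]: Secondary static switch is inoperative=occurs, Redundant breaker offline=not → not all inputs occur → does not occur.
Bus A down [AND]: Fuel pump lost=not, Bus B inoperative=not → not all inputs occur → does not occur.
Generator path down [OR]: Reserve UPS module trips=not, B diesel generator lost=not, Redundant rectifier fails=not → no input occurs → does not occur.
Utility feed fails [AND]: Automatic transfer switch lost=occurs, Generator path down=not, Redundant PDU is out=occurs → not all inputs occur → does not occur.
Data center power outage [OR]: Distribution tier lost=not, Bus A down=not, Utility feed fails=not → no input occurs → does not occur.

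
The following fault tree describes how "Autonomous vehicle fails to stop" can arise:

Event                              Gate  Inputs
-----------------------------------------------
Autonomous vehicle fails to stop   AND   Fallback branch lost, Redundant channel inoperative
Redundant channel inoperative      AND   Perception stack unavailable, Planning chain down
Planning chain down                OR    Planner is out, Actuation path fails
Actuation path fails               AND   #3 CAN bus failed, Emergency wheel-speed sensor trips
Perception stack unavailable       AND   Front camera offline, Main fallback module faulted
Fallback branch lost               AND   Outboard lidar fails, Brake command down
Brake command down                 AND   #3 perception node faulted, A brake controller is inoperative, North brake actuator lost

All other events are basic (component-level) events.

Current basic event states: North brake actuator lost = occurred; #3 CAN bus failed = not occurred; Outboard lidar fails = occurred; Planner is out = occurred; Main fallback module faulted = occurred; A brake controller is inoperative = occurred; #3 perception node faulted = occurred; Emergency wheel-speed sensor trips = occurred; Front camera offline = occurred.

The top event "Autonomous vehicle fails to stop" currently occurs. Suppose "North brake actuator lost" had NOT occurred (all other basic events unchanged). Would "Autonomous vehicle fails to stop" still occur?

Counterfactual: set "North brake actuator lost" to not occurred.
Brake command down [AND]: #3 perception node faulted=occurs, A brake controller is inoperative=occurs, North brake actuator lost=not → not all inputs occur → does not occur.
Fallback branch lost [AND]: Outboard lidar fails=occurs, Brake command down=not → not all inputs occur → does not occur.
Perception stack unavailable [AND]: Front camera offline=occurs, Main fallback module faulted=occurs → all inputs occur → occurs.
Actuation path fails [AND]: #3 CAN bus failed=not, Emergency wheel-speed sensor trips=occurs → not all inputs occur → does not occur.
Planning chain down [OR]: Planner is out=occurs, Actuation path fails=not → at least one input occurs → occurs.
Redundant channel inoperative [AND]: Perception stack unavailable=occurs, Planning chain down=occurs → all inputs occur → occurs.
Autonomous vehicle fails to stop [AND]: Fallback branch lost=not, Redundant channel inoperative=occurs → not all inputs occur → does not occur.

No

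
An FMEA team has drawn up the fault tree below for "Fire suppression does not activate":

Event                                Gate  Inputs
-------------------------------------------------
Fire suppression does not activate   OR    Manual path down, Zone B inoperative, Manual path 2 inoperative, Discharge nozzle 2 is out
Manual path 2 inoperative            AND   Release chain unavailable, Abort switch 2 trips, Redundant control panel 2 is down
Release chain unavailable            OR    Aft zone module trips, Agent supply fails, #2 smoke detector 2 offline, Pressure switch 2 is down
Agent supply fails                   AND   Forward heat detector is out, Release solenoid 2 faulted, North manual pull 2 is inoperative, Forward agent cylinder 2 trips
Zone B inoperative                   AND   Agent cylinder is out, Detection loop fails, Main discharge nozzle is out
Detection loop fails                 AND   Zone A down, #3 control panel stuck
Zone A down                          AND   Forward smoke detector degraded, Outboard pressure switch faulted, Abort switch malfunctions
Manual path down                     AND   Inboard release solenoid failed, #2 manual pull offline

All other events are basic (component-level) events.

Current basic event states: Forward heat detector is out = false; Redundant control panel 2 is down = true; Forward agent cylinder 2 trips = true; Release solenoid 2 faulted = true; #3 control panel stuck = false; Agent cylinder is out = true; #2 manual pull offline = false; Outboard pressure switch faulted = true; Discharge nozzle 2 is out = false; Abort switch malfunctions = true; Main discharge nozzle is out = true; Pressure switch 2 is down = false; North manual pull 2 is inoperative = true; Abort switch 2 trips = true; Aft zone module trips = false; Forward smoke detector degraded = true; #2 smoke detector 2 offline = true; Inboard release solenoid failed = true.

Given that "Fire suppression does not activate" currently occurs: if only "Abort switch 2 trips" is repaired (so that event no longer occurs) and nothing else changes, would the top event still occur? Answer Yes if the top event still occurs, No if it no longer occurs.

Counterfactual: set "Abort switch 2 trips" to not occurred.
Manual path down [AND]: Inboard release solenoid failed=occurs, #2 manual pull offline=not → not all inputs occur → does not occur.
Zone A down [AND]: Forward smoke detector degraded=occurs, Outboard pressure switch faulted=occurs, Abort switch malfunctions=occurs → all inputs occur → occurs.
Detection loop fails [AND]: Zone A down=occurs, #3 control panel stuck=not → not all inputs occur → does not occur.
Zone B inoperative [AND]: Agent cylinder is out=occurs, Detection loop fails=not, Main discharge nozzle is out=occurs → not all inputs occur → does not occur.
Agent supply fails [AND]: Forward heat detector is out=not, Release solenoid 2 faulted=occurs, North manual pull 2 is inoperative=occurs, Forward agent cylinder 2 trips=occurs → not all inputs occur → does not occur.
Release chain unavailable [OR]: Aft zone module trips=not, Agent supply fails=not, #2 smoke detector 2 offline=occurs, Pressure switch 2 is down=not → at least one input occurs → occurs.
Manual path 2 inoperative [AND]: Release chain unavailable=occurs, Abort switch 2 trips=not, Redundant control panel 2 is down=occurs → not all inputs occur → does not occur.
Fire suppression does not activate [OR]: Manual path down=not, Zone B inoperative=not, Manual path 2 inoperative=not, Discharge nozzle 2 is out=not → no input occurs → does not occur.

No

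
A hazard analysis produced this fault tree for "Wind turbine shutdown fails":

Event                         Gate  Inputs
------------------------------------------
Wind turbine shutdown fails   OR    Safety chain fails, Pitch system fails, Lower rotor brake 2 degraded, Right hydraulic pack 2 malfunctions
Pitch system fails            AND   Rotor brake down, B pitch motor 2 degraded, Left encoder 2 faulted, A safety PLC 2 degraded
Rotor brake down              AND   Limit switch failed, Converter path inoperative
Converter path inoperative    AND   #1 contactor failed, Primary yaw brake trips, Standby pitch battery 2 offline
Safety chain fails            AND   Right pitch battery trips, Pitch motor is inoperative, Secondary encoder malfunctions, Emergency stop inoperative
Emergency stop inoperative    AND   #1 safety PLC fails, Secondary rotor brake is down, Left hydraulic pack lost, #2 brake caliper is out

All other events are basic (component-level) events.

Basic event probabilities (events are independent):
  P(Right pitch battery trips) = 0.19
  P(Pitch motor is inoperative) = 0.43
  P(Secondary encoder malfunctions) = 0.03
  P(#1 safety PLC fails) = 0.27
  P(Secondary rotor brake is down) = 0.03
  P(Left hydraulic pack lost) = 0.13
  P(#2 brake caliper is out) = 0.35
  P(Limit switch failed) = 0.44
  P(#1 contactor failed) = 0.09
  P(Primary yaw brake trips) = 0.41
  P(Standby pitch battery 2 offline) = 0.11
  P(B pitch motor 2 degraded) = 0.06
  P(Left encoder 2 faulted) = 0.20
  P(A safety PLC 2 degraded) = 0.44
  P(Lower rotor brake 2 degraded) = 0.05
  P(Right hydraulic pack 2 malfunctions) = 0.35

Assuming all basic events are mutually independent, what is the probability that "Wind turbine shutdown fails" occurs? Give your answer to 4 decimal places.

0.3825

P(Emergency stop inoperative) [AND] = 0.27 × 0.03 × 0.13 × 0.35 = 0.000369
P(Safety chain fails) [AND] = 0.19 × 0.43 × 0.03 × 0.000369 = 0.000001
P(Converter path inoperative) [AND] = 0.09 × 0.41 × 0.11 = 0.004059
P(Rotor brake down) [AND] = 0.44 × 0.004059 = 0.001786
P(Pitch system fails) [AND] = 0.001786 × 0.06 × 0.20 × 0.44 = 0.000009
P(Wind turbine shutdown fails) [OR] = 1 − (1−0.000001) × (1−0.000009) × (1−0.05) × (1−0.35) = 0.382506
Rounded to 4 decimal places: P(Wind turbine shutdown fails) ≈ 0.3825.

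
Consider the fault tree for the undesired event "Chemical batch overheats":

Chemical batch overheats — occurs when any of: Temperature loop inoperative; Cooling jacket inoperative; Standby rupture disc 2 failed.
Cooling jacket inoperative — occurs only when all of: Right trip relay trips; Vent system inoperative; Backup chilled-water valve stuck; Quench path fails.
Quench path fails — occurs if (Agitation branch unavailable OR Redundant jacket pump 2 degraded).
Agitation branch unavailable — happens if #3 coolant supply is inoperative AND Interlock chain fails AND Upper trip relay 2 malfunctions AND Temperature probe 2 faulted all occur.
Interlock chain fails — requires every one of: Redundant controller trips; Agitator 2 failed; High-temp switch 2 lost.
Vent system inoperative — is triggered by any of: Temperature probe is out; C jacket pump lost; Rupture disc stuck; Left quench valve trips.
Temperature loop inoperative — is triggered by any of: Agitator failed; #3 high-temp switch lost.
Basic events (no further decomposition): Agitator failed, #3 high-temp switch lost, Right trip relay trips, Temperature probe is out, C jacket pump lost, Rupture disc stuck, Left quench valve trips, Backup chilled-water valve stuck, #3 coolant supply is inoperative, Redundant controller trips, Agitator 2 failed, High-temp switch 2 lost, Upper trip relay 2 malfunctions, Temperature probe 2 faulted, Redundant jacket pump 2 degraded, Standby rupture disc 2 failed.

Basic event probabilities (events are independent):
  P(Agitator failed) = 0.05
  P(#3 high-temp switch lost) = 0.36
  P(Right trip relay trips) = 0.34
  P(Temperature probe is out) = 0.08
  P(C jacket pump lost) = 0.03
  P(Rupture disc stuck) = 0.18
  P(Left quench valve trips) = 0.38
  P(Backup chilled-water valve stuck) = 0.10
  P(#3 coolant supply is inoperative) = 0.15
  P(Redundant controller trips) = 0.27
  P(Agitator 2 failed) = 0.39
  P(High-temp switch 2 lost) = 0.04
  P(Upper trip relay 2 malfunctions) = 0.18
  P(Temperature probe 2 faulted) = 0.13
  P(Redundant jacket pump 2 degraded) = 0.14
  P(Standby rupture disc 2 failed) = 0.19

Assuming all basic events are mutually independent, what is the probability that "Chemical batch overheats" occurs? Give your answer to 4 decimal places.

P(Temperature loop inoperative) [OR] = 1 − (1−0.05) × (1−0.36) = 0.392000
P(Vent system inoperative) [OR] = 1 − (1−0.08) × (1−0.03) × (1−0.18) × (1−0.38) = 0.546304
P(Interlock chain fails) [AND] = 0.27 × 0.39 × 0.04 = 0.004212
P(Agitation branch unavailable) [AND] = 0.15 × 0.004212 × 0.18 × 0.13 = 0.000015
P(Quench path fails) [OR] = 1 − (1−0.000015) × (1−0.14) = 0.140013
P(Cooling jacket inoperative) [AND] = 0.34 × 0.546304 × 0.10 × 0.140013 = 0.002601
P(Chemical batch overheats) [OR] = 1 − (1−0.392000) × (1−0.002601) × (1−0.19) = 0.508801
Rounded to 4 decimal places: P(Chemical batch overheats) ≈ 0.5088.

0.5088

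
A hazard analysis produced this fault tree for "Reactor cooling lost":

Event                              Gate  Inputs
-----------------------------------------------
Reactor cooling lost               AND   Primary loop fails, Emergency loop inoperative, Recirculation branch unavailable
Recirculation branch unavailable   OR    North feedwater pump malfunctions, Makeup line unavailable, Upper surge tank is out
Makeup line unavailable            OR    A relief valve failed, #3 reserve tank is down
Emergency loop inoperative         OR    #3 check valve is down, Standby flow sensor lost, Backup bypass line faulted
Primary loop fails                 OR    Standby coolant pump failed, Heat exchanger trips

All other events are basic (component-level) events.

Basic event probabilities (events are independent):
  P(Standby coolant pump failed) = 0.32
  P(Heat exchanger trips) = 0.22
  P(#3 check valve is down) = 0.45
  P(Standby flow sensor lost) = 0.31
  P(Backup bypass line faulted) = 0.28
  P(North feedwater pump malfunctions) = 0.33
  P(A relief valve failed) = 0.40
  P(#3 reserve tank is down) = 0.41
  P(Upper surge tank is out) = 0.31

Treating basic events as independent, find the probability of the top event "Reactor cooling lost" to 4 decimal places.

0.2854

P(Primary loop fails) [OR] = 1 − (1−0.32) × (1−0.22) = 0.469600
P(Emergency loop inoperative) [OR] = 1 − (1−0.45) × (1−0.31) × (1−0.28) = 0.726760
P(Makeup line unavailable) [OR] = 1 − (1−0.40) × (1−0.41) = 0.646000
P(Recirculation branch unavailable) [OR] = 1 − (1−0.33) × (1−0.646000) × (1−0.31) = 0.836346
P(Reactor cooling lost) [AND] = 0.469600 × 0.726760 × 0.836346 = 0.285434
Rounded to 4 decimal places: P(Reactor cooling lost) ≈ 0.2854.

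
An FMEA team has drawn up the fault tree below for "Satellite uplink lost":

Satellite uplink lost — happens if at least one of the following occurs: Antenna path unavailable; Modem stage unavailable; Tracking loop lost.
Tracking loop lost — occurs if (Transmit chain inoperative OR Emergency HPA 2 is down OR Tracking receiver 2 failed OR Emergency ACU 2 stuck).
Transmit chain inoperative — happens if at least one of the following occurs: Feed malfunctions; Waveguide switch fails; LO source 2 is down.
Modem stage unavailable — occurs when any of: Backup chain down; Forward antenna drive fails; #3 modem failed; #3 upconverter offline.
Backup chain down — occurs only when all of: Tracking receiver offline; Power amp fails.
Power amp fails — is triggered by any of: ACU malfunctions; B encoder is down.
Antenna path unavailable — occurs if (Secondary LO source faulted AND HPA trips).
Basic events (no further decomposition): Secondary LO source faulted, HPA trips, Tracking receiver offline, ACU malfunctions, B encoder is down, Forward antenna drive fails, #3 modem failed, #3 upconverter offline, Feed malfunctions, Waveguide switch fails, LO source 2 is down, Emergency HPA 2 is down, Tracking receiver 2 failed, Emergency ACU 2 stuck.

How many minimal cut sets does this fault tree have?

Antenna path unavailable [AND]: one cut set from each child combined → 1 × 1 = 1 cut set(s).
Power amp fails [OR]: union of children's cut sets → 2 cut set(s).
Backup chain down [AND]: one cut set from each child combined → 1 × 2 = 2 cut set(s).
Modem stage unavailable [OR]: union of children's cut sets → 5 cut set(s).
Transmit chain inoperative [OR]: union of children's cut sets → 3 cut set(s).
Tracking loop lost [OR]: union of children's cut sets → 6 cut set(s).
Satellite uplink lost [OR]: union of children's cut sets → 12 cut set(s).

12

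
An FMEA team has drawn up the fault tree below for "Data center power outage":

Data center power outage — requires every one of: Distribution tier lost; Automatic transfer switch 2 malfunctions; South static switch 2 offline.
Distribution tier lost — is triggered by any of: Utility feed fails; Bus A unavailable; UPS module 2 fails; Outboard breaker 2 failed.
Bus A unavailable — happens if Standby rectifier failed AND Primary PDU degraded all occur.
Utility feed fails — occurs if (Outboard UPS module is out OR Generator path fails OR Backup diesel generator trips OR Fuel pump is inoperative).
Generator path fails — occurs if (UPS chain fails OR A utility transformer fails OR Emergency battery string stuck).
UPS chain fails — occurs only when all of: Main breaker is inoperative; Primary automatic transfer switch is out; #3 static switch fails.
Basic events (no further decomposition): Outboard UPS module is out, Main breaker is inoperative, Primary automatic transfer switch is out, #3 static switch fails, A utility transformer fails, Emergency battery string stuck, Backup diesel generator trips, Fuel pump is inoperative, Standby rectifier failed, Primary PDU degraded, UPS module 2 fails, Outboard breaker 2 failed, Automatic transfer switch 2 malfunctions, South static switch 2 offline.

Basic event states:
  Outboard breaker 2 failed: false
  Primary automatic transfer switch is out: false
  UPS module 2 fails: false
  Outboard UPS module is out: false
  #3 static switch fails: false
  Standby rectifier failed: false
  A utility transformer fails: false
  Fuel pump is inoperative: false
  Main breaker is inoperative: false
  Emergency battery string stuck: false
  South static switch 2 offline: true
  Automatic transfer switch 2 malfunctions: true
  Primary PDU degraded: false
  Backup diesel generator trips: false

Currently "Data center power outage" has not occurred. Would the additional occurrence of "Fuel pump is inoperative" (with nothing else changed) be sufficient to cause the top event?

Yes

Counterfactual: set "Fuel pump is inoperative" to occurred.
UPS chain fails [AND]: Main breaker is inoperative=not, Primary automatic transfer switch is out=not, #3 static switch fails=not → not all inputs occur → does not occur.
Generator path fails [OR]: UPS chain fails=not, A utility transformer fails=not, Emergency battery string stuck=not → no input occurs → does not occur.
Utility feed fails [OR]: Outboard UPS module is out=not, Generator path fails=not, Backup diesel generator trips=not, Fuel pump is inoperative=occurs → at least one input occurs → occurs.
Bus A unavailable [AND]: Standby rectifier failed=not, Primary PDU degraded=not → not all inputs occur → does not occur.
Distribution tier lost [OR]: Utility feed fails=occurs, Bus A unavailable=not, UPS module 2 fails=not, Outboard breaker 2 failed=not → at least one input occurs → occurs.
Data center power outage [AND]: Distribution tier lost=occurs, Automatic transfer switch 2 malfunctions=occurs, South static switch 2 offline=occurs → all inputs occur → occurs.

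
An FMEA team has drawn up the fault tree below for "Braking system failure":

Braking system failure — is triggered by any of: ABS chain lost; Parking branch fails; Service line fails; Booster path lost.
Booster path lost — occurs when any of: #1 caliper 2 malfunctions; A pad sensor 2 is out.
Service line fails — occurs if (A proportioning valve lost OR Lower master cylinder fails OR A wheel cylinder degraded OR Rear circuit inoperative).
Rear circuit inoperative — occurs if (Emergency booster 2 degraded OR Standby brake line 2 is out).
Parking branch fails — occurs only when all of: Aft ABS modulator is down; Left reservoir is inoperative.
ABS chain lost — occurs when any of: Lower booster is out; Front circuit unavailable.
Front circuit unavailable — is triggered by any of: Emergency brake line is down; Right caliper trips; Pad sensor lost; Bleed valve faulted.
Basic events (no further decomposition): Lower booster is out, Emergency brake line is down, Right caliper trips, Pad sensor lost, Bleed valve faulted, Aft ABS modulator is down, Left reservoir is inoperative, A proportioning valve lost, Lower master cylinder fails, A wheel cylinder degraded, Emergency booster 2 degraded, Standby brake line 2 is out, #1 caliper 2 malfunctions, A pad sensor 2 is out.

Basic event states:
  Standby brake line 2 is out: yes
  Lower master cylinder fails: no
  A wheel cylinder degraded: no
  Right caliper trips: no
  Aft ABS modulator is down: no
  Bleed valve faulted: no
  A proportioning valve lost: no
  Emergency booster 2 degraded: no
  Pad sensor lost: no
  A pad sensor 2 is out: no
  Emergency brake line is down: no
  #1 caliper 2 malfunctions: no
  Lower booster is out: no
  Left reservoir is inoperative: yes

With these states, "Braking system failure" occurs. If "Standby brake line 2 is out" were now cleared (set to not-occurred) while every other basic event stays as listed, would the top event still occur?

Counterfactual: set "Standby brake line 2 is out" to not occurred.
Front circuit unavailable [OR]: Emergency brake line is down=not, Right caliper trips=not, Pad sensor lost=not, Bleed valve faulted=not → no input occurs → does not occur.
ABS chain lost [OR]: Lower booster is out=not, Front circuit unavailable=not → no input occurs → does not occur.
Parking branch fails [AND]: Aft ABS modulator is down=not, Left reservoir is inoperative=occurs → not all inputs occur → does not occur.
Rear circuit inoperative [OR]: Emergency booster 2 degraded=not, Standby brake line 2 is out=not → no input occurs → does not occur.
Service line fails [OR]: A proportioning valve lost=not, Lower master cylinder fails=not, A wheel cylinder degraded=not, Rear circuit inoperative=not → no input occurs → does not occur.
Booster path lost [OR]: #1 caliper 2 malfunctions=not, A pad sensor 2 is out=not → no input occurs → does not occur.
Braking system failure [OR]: ABS chain lost=not, Parking branch fails=not, Service line fails=not, Booster path lost=not → no input occurs → does not occur.

No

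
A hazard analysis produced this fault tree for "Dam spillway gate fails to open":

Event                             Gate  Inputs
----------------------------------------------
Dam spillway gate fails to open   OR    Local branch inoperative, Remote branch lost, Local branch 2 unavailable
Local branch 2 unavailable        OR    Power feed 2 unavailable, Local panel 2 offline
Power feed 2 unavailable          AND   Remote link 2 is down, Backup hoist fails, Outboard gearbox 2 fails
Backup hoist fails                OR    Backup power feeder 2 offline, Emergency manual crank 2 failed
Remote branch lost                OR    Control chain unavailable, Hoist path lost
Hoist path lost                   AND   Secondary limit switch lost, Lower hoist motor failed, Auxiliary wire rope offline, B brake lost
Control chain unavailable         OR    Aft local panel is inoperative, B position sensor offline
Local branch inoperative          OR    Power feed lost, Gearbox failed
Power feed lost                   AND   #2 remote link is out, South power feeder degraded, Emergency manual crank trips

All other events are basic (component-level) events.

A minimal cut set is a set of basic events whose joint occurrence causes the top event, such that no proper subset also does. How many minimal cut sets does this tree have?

8

Power feed lost [AND]: one cut set from each child combined → 1 × 1 × 1 = 1 cut set(s).
Local branch inoperative [OR]: union of children's cut sets → 2 cut set(s).
Control chain unavailable [OR]: union of children's cut sets → 2 cut set(s).
Hoist path lost [AND]: one cut set from each child combined → 1 × 1 × 1 × 1 = 1 cut set(s).
Remote branch lost [OR]: union of children's cut sets → 3 cut set(s).
Backup hoist fails [OR]: union of children's cut sets → 2 cut set(s).
Power feed 2 unavailable [AND]: one cut set from each child combined → 1 × 2 × 1 = 2 cut set(s).
Local branch 2 unavailable [OR]: union of children's cut sets → 3 cut set(s).
Dam spillway gate fails to open [OR]: union of children's cut sets → 8 cut set(s).
Minimal cut sets: {#2 remote link is out, Emergency manual crank trips, South power feeder degraded}; {Gearbox failed}; {Aft local panel is inoperative}; {B position sensor offline}; {Auxiliary wire rope offline, B brake lost, Lower hoist motor failed, Secondary limit switch lost}; {Backup power feeder 2 offline, Outboard gearbox 2 fails, Remote link 2 is down}; {Emergency manual crank 2 failed, Outboard gearbox 2 fails, Remote link 2 is down}; {Local panel 2 offline}.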